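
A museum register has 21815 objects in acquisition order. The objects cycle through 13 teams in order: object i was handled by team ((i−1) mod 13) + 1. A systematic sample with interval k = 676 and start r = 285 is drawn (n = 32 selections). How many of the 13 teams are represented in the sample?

1

Consecutive selections differ by k = 676, so their team numbers differ by 676 mod 13 = 0.
gcd(676, 13) = 13, so the sample visits 13/13 = 1 distinct residues mod 13.
Start 285 is team 12; the teams hit are 12.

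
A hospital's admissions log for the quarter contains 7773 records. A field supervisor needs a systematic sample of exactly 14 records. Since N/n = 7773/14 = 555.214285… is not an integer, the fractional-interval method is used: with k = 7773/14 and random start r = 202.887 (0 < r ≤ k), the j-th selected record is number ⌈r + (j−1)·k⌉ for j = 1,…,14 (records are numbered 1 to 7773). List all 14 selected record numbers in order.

203, 759, 1314, 1869, 2424, 2979, 3535, 4090, 4645, 5200, 5756, 6311, 6866, 7421

j=1: r + 0k = 202.887 → ⌈·⌉ = 203
j=2: r + 1k = 758.101285… → ⌈·⌉ = 759
j=3: r + 2k = 1313.315571… → ⌈·⌉ = 1314
j=4: r + 3k = 1868.529857… → ⌈·⌉ = 1869
j=5: r + 4k = 2423.744142… → ⌈·⌉ = 2424
j=6: r + 5k = 2978.958428… → ⌈·⌉ = 2979
j=7: r + 6k = 3534.172714… → ⌈·⌉ = 3535
j=8: r + 7k = 4089.387 → ⌈·⌉ = 4090
j=9: r + 8k = 4644.601285… → ⌈·⌉ = 4645
j=10: r + 9k = 5199.815571… → ⌈·⌉ = 5200
j=11: r + 10k = 5755.029857… → ⌈·⌉ = 5756
j=12: r + 11k = 6310.244142… → ⌈·⌉ = 6311
j=13: r + 12k = 6865.458428… → ⌈·⌉ = 6866
j=14: r + 13k = 7420.672714… → ⌈·⌉ = 7421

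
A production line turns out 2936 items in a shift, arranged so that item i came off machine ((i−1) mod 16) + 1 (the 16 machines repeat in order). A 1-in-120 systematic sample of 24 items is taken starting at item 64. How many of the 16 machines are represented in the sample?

Consecutive selections differ by k = 120, so their machine numbers differ by 120 mod 16 = 8.
gcd(120, 16) = 8, so the sample visits 16/8 = 2 distinct residues mod 16.
Start 64 is machine 16; the machines hit are 8, 16.

2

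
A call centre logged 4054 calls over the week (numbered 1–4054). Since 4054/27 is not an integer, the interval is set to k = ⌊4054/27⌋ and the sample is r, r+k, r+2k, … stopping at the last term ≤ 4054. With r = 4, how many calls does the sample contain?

k = ⌊4054/27⌋ = 150
Achieved size = ⌊(4054 − 4)/150⌋ + 1 = ⌊4050/150⌋ + 1 = 27 + 1 = 28
(last selection: 4 + 27×150 = 4054 ≤ 4054; next would be 4204 > 4054)

28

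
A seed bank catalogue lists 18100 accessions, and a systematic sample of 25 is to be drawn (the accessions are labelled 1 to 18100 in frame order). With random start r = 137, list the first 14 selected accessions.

k = N/n = 18100/25 = 724
accession 1: 137
accession 2: 137 + 724 = 861
accession 3: 861 + 724 = 1585
accession 4: 1585 + 724 = 2309
accession 5: 2309 + 724 = 3033
accession 6: 3033 + 724 = 3757
accession 7: 3757 + 724 = 4481
accession 8: 4481 + 724 = 5205
accession 9: 5205 + 724 = 5929
accession 10: 5929 + 724 = 6653
accession 11: 6653 + 724 = 7377
accession 12: 7377 + 724 = 8101
accession 13: 8101 + 724 = 8825
accession 14: 8825 + 724 = 9549

137, 861, 1585, 2309, 3033, 3757, 4481, 5205, 5929, 6653, 7377, 8101, 8825, 9549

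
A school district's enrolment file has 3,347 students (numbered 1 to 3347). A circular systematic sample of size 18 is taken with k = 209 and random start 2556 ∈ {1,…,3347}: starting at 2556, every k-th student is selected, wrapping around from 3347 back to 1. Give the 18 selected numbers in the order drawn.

2556, 2765, 2974, 3183, 45, 254, 463, 672, 881, 1090, 1299, 1508, 1717, 1926, 2135, 2344, 2553, 2762

Selection 1: 2556
Selection 2: 2556 + 209 = 2765
Selection 3: 2765 + 209 = 2974
Selection 4: 2974 + 209 = 3183
Selection 5: 3183 + 209 = 3392 → 3392 − 3347 = 45
Selection 6: 45 + 209 = 254
Selection 7: 254 + 209 = 463
Selection 8: 463 + 209 = 672
Selection 9: 672 + 209 = 881
Selection 10: 881 + 209 = 1090
Selection 11: 1090 + 209 = 1299
Selection 12: 1299 + 209 = 1508
Selection 13: 1508 + 209 = 1717
Selection 14: 1717 + 209 = 1926
Selection 15: 1926 + 209 = 2135
Selection 16: 2135 + 209 = 2344
Selection 17: 2344 + 209 = 2553
Selection 18: 2553 + 209 = 2762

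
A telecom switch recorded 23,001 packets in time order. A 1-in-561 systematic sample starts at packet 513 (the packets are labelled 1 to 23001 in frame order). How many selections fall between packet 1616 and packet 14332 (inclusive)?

23

k = 561
First selection ≥ 1616: 513 + ⌈(1616−513)/561⌉·561 = 513 + 2×561 = 1635
Last selection ≤ 14332: 513 + ⌊(14332−513)/561⌋·561 = 513 + 24×561 = 13977
Count = 24 − 2 + 1 = 23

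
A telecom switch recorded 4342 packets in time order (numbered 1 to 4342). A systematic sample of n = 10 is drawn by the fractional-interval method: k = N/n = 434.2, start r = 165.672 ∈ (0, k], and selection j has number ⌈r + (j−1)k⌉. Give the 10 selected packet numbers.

166, 600, 1035, 1469, 1903, 2337, 2771, 3206, 3640, 4074

j=1: r + 0k = 165.672 → ⌈·⌉ = 166
j=2: r + 1k = 599.872 → ⌈·⌉ = 600
j=3: r + 2k = 1034.072 → ⌈·⌉ = 1035
j=4: r + 3k = 1468.272 → ⌈·⌉ = 1469
j=5: r + 4k = 1902.472 → ⌈·⌉ = 1903
j=6: r + 5k = 2336.672 → ⌈·⌉ = 2337
j=7: r + 6k = 2770.872 → ⌈·⌉ = 2771
j=8: r + 7k = 3205.072 → ⌈·⌉ = 3206
j=9: r + 8k = 3639.272 → ⌈·⌉ = 3640
j=10: r + 9k = 4073.472 → ⌈·⌉ = 4074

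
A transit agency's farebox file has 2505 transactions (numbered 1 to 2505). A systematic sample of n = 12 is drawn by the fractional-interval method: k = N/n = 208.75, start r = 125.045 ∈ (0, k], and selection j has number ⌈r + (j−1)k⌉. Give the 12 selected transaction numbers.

j=1: r + 0k = 125.045 → ⌈·⌉ = 126
j=2: r + 1k = 333.795 → ⌈·⌉ = 334
j=3: r + 2k = 542.545 → ⌈·⌉ = 543
j=4: r + 3k = 751.295 → ⌈·⌉ = 752
j=5: r + 4k = 960.045 → ⌈·⌉ = 961
j=6: r + 5k = 1168.795 → ⌈·⌉ = 1169
j=7: r + 6k = 1377.545 → ⌈·⌉ = 1378
j=8: r + 7k = 1586.295 → ⌈·⌉ = 1587
j=9: r + 8k = 1795.045 → ⌈·⌉ = 1796
j=10: r + 9k = 2003.795 → ⌈·⌉ = 2004
j=11: r + 10k = 2212.545 → ⌈·⌉ = 2213
j=12: r + 11k = 2421.295 → ⌈·⌉ = 2422

126, 334, 543, 752, 961, 1169, 1378, 1587, 1796, 2004, 2213, 2422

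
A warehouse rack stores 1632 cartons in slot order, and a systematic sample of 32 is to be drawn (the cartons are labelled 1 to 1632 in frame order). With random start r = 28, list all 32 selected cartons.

28, 79, 130, 181, 232, 283, 334, 385, 436, 487, 538, 589, 640, 691, 742, 793, 844, 895, 946, 997, 1048, 1099, 1150, 1201, 1252, 1303, 1354, 1405, 1456, 1507, 1558, 1609

k = N/n = 1632/32 = 51
carton 1: 28
carton 2: 28 + 51 = 79
carton 3: 79 + 51 = 130
carton 4: 130 + 51 = 181
carton 5: 181 + 51 = 232
carton 6: 232 + 51 = 283
carton 7: 283 + 51 = 334
carton 8: 334 + 51 = 385
carton 9: 385 + 51 = 436
carton 10: 436 + 51 = 487
carton 11: 487 + 51 = 538
carton 12: 538 + 51 = 589
carton 13: 589 + 51 = 640
carton 14: 640 + 51 = 691
carton 15: 691 + 51 = 742
carton 16: 742 + 51 = 793
carton 17: 793 + 51 = 844
carton 18: 844 + 51 = 895
carton 19: 895 + 51 = 946
carton 20: 946 + 51 = 997
carton 21: 997 + 51 = 1048
carton 22: 1048 + 51 = 1099
carton 23: 1099 + 51 = 1150
carton 24: 1150 + 51 = 1201
carton 25: 1201 + 51 = 1252
carton 26: 1252 + 51 = 1303
carton 27: 1303 + 51 = 1354
carton 28: 1354 + 51 = 1405
carton 29: 1405 + 51 = 1456
carton 30: 1456 + 51 = 1507
carton 31: 1507 + 51 = 1558
carton 32: 1558 + 51 = 1609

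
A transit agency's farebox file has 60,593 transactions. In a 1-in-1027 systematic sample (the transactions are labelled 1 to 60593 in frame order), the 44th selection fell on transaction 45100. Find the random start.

939

k = 1027
r = 45100 − (44−1)×1027 = 45100 − 44161 = 939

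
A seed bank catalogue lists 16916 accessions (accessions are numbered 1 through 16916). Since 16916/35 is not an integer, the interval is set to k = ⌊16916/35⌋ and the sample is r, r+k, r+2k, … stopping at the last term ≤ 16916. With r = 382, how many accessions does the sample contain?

k = ⌊16916/35⌋ = 483
Achieved size = ⌊(16916 − 382)/483⌋ + 1 = ⌊16534/483⌋ + 1 = 34 + 1 = 35
(last selection: 382 + 34×483 = 16804 ≤ 16916; next would be 17287 > 16916)

35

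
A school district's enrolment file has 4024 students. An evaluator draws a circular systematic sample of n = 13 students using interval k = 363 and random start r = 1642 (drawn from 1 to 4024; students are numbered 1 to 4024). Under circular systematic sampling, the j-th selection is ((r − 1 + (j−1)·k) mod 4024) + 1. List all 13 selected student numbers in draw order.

1642, 2005, 2368, 2731, 3094, 3457, 3820, 159, 522, 885, 1248, 1611, 1974

Selection 1: 1642
Selection 2: 1642 + 363 = 2005
Selection 3: 2005 + 363 = 2368
Selection 4: 2368 + 363 = 2731
Selection 5: 2731 + 363 = 3094
Selection 6: 3094 + 363 = 3457
Selection 7: 3457 + 363 = 3820
Selection 8: 3820 + 363 = 4183 → 4183 − 4024 = 159
Selection 9: 159 + 363 = 522
Selection 10: 522 + 363 = 885
Selection 11: 885 + 363 = 1248
Selection 12: 1248 + 363 = 1611
Selection 13: 1611 + 363 = 1974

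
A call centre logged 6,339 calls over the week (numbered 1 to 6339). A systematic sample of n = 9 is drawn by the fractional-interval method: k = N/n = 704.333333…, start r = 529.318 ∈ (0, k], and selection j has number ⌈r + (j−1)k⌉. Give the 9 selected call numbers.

530, 1234, 1938, 2643, 3347, 4051, 4756, 5460, 6164

j=1: r + 0k = 529.318 → ⌈·⌉ = 530
j=2: r + 1k = 1233.651333… → ⌈·⌉ = 1234
j=3: r + 2k = 1937.984666… → ⌈·⌉ = 1938
j=4: r + 3k = 2642.318 → ⌈·⌉ = 2643
j=5: r + 4k = 3346.651333… → ⌈·⌉ = 3347
j=6: r + 5k = 4050.984666… → ⌈·⌉ = 4051
j=7: r + 6k = 4755.318 → ⌈·⌉ = 4756
j=8: r + 7k = 5459.651333… → ⌈·⌉ = 5460
j=9: r + 8k = 6163.984666… → ⌈·⌉ = 6164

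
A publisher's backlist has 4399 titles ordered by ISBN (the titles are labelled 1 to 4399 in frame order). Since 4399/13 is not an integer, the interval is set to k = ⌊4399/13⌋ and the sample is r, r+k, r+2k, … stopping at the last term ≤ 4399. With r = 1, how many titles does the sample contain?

14

k = ⌊4399/13⌋ = 338
Achieved size = ⌊(4399 − 1)/338⌋ + 1 = ⌊4398/338⌋ + 1 = 13 + 1 = 14
(last selection: 1 + 13×338 = 4395 ≤ 4399; next would be 4733 > 4399)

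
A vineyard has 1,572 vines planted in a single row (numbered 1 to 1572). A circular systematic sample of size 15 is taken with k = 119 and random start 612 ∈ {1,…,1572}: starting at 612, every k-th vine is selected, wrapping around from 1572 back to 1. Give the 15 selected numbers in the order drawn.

Selection 1: 612
Selection 2: 612 + 119 = 731
Selection 3: 731 + 119 = 850
Selection 4: 850 + 119 = 969
Selection 5: 969 + 119 = 1088
Selection 6: 1088 + 119 = 1207
Selection 7: 1207 + 119 = 1326
Selection 8: 1326 + 119 = 1445
Selection 9: 1445 + 119 = 1564
Selection 10: 1564 + 119 = 1683 → 1683 − 1572 = 111
Selection 11: 111 + 119 = 230
Selection 12: 230 + 119 = 349
Selection 13: 349 + 119 = 468
Selection 14: 468 + 119 = 587
Selection 15: 587 + 119 = 706

612, 731, 850, 969, 1088, 1207, 1326, 1445, 1564, 111, 230, 349, 468, 587, 706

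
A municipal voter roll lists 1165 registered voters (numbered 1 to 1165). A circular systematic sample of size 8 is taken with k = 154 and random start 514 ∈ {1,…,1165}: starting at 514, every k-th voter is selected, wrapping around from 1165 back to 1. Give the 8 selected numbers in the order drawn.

Selection 1: 514
Selection 2: 514 + 154 = 668
Selection 3: 668 + 154 = 822
Selection 4: 822 + 154 = 976
Selection 5: 976 + 154 = 1130
Selection 6: 1130 + 154 = 1284 → 1284 − 1165 = 119
Selection 7: 119 + 154 = 273
Selection 8: 273 + 154 = 427

514, 668, 822, 976, 1130, 119, 273, 427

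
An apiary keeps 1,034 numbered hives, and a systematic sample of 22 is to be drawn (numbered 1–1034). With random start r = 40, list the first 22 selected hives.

40, 87, 134, 181, 228, 275, 322, 369, 416, 463, 510, 557, 604, 651, 698, 745, 792, 839, 886, 933, 980, 1027

k = N/n = 1034/22 = 47
hive 1: 40
hive 2: 40 + 47 = 87
hive 3: 87 + 47 = 134
hive 4: 134 + 47 = 181
hive 5: 181 + 47 = 228
hive 6: 228 + 47 = 275
hive 7: 275 + 47 = 322
hive 8: 322 + 47 = 369
hive 9: 369 + 47 = 416
hive 10: 416 + 47 = 463
hive 11: 463 + 47 = 510
hive 12: 510 + 47 = 557
hive 13: 557 + 47 = 604
hive 14: 604 + 47 = 651
hive 15: 651 + 47 = 698
hive 16: 698 + 47 = 745
hive 17: 745 + 47 = 792
hive 18: 792 + 47 = 839
hive 19: 839 + 47 = 886
hive 20: 886 + 47 = 933
hive 21: 933 + 47 = 980
hive 22: 980 + 47 = 1027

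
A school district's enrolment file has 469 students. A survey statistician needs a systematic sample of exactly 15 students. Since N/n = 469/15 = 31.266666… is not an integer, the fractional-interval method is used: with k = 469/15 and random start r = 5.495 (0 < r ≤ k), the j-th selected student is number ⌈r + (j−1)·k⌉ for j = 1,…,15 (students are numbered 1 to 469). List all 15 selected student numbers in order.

6, 37, 69, 100, 131, 162, 194, 225, 256, 287, 319, 350, 381, 412, 444

j=1: r + 0k = 5.495 → ⌈·⌉ = 6
j=2: r + 1k = 36.761666… → ⌈·⌉ = 37
j=3: r + 2k = 68.028333… → ⌈·⌉ = 69
j=4: r + 3k = 99.295 → ⌈·⌉ = 100
j=5: r + 4k = 130.561666… → ⌈·⌉ = 131
j=6: r + 5k = 161.828333… → ⌈·⌉ = 162
j=7: r + 6k = 193.095 → ⌈·⌉ = 194
j=8: r + 7k = 224.361666… → ⌈·⌉ = 225
j=9: r + 8k = 255.628333… → ⌈·⌉ = 256
j=10: r + 9k = 286.895 → ⌈·⌉ = 287
j=11: r + 10k = 318.161666… → ⌈·⌉ = 319
j=12: r + 11k = 349.428333… → ⌈·⌉ = 350
j=13: r + 12k = 380.695 → ⌈·⌉ = 381
j=14: r + 13k = 411.961666… → ⌈·⌉ = 412
j=15: r + 14k = 443.228333… → ⌈·⌉ = 444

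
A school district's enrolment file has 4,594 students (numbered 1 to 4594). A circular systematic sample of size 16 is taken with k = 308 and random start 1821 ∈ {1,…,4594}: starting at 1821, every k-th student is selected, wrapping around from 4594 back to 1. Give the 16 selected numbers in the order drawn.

1821, 2129, 2437, 2745, 3053, 3361, 3669, 3977, 4285, 4593, 307, 615, 923, 1231, 1539, 1847

Selection 1: 1821
Selection 2: 1821 + 308 = 2129
Selection 3: 2129 + 308 = 2437
Selection 4: 2437 + 308 = 2745
Selection 5: 2745 + 308 = 3053
Selection 6: 3053 + 308 = 3361
Selection 7: 3361 + 308 = 3669
Selection 8: 3669 + 308 = 3977
Selection 9: 3977 + 308 = 4285
Selection 10: 4285 + 308 = 4593
Selection 11: 4593 + 308 = 4901 → 4901 − 4594 = 307
Selection 12: 307 + 308 = 615
Selection 13: 615 + 308 = 923
Selection 14: 923 + 308 = 1231
Selection 15: 1231 + 308 = 1539
Selection 16: 1539 + 308 = 1847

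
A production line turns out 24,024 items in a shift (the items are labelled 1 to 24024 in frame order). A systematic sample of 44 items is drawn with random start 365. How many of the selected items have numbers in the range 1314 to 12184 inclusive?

k = 24024/44 = 546
First selection ≥ 1314: 365 + ⌈(1314−365)/546⌉·546 = 365 + 2×546 = 1457
Last selection ≤ 12184: 365 + ⌊(12184−365)/546⌋·546 = 365 + 21×546 = 11831
Count = 21 − 2 + 1 = 20

20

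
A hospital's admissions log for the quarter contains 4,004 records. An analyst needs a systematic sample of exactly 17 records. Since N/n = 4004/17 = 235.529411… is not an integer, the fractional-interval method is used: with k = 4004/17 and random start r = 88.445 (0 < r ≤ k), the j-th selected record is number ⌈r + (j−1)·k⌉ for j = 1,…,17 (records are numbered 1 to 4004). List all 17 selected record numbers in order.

89, 324, 560, 796, 1031, 1267, 1502, 1738, 1973, 2209, 2444, 2680, 2915, 3151, 3386, 3622, 3857

j=1: r + 0k = 88.445 → ⌈·⌉ = 89
j=2: r + 1k = 323.974411… → ⌈·⌉ = 324
j=3: r + 2k = 559.503823… → ⌈·⌉ = 560
j=4: r + 3k = 795.033235… → ⌈·⌉ = 796
j=5: r + 4k = 1030.562647… → ⌈·⌉ = 1031
j=6: r + 5k = 1266.092058… → ⌈·⌉ = 1267
j=7: r + 6k = 1501.621470… → ⌈·⌉ = 1502
j=8: r + 7k = 1737.150882… → ⌈·⌉ = 1738
j=9: r + 8k = 1972.680294… → ⌈·⌉ = 1973
j=10: r + 9k = 2208.209705… → ⌈·⌉ = 2209
j=11: r + 10k = 2443.739117… → ⌈·⌉ = 2444
j=12: r + 11k = 2679.268529… → ⌈·⌉ = 2680
j=13: r + 12k = 2914.797941… → ⌈·⌉ = 2915
j=14: r + 13k = 3150.327352… → ⌈·⌉ = 3151
j=15: r + 14k = 3385.856764… → ⌈·⌉ = 3386
j=16: r + 15k = 3621.386176… → ⌈·⌉ = 3622
j=17: r + 16k = 3856.915588… → ⌈·⌉ = 3857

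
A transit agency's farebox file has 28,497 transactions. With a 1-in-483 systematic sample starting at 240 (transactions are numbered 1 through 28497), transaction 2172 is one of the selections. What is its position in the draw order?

5

k = 483
position = (2172 − 240)/483 + 1 = 1932/483 + 1 = 4 + 1 = 5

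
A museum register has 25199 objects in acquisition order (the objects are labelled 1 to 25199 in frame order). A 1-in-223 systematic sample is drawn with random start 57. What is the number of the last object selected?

k = 223
113th selection = r + (113−1)·k = 57 + 112×223 = 57 + 24976 = 25033

25033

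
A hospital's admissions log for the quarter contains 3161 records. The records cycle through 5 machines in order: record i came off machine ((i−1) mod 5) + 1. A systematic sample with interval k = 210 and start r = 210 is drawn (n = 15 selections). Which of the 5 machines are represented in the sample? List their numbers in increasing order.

5

Consecutive selections differ by k = 210, so their machine numbers differ by 210 mod 5 = 0.
gcd(210, 5) = 5, so the sample visits 5/5 = 1 distinct residues mod 5.
Start 210 is machine 5; the machines hit are 5.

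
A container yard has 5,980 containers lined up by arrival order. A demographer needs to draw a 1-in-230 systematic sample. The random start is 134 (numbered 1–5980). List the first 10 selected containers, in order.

container 1: 134
container 2: 134 + 230 = 364
container 3: 364 + 230 = 594
container 4: 594 + 230 = 824
container 5: 824 + 230 = 1054
container 6: 1054 + 230 = 1284
container 7: 1284 + 230 = 1514
container 8: 1514 + 230 = 1744
container 9: 1744 + 230 = 1974
container 10: 1974 + 230 = 2204

134, 364, 594, 824, 1054, 1284, 1514, 1744, 1974, 2204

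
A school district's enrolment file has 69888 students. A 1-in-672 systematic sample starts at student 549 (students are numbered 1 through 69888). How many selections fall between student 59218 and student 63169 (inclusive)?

k = 672
First selection ≥ 59218: 549 + ⌈(59218−549)/672⌉·672 = 549 + 88×672 = 59685
Last selection ≤ 63169: 549 + ⌊(63169−549)/672⌋·672 = 549 + 93×672 = 63045
Count = 93 − 88 + 1 = 6

6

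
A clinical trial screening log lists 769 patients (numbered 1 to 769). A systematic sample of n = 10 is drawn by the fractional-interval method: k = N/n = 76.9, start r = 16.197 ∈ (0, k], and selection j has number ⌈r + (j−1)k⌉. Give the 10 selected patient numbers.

j=1: r + 0k = 16.197 → ⌈·⌉ = 17
j=2: r + 1k = 93.097 → ⌈·⌉ = 94
j=3: r + 2k = 169.997 → ⌈·⌉ = 170
j=4: r + 3k = 246.897 → ⌈·⌉ = 247
j=5: r + 4k = 323.797 → ⌈·⌉ = 324
j=6: r + 5k = 400.697 → ⌈·⌉ = 401
j=7: r + 6k = 477.597 → ⌈·⌉ = 478
j=8: r + 7k = 554.497 → ⌈·⌉ = 555
j=9: r + 8k = 631.397 → ⌈·⌉ = 632
j=10: r + 9k = 708.297 → ⌈·⌉ = 709

17, 94, 170, 247, 324, 401, 478, 555, 632, 709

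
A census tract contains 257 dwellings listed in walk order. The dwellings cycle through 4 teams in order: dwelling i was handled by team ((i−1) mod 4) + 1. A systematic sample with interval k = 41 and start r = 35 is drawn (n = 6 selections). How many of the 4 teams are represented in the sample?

4

Consecutive selections differ by k = 41, so their team numbers differ by 41 mod 4 = 1.
gcd(41, 4) = 1, so the sample visits 4/1 = 4 distinct residues mod 4.
Start 35 is team 3; the teams hit are 1, 2, 3, 4.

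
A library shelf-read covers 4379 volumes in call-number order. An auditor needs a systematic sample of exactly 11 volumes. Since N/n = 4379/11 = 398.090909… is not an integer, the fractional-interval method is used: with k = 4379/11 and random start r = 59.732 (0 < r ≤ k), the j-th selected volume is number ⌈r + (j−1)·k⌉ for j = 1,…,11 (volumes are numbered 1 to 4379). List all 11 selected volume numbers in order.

j=1: r + 0k = 59.732 → ⌈·⌉ = 60
j=2: r + 1k = 457.822909… → ⌈·⌉ = 458
j=3: r + 2k = 855.913818… → ⌈·⌉ = 856
j=4: r + 3k = 1254.004727… → ⌈·⌉ = 1255
j=5: r + 4k = 1652.095636… → ⌈·⌉ = 1653
j=6: r + 5k = 2050.186545… → ⌈·⌉ = 2051
j=7: r + 6k = 2448.277454… → ⌈·⌉ = 2449
j=8: r + 7k = 2846.368363… → ⌈·⌉ = 2847
j=9: r + 8k = 3244.459272… → ⌈·⌉ = 3245
j=10: r + 9k = 3642.550181… → ⌈·⌉ = 3643
j=11: r + 10k = 4040.641090… → ⌈·⌉ = 4041

60, 458, 856, 1255, 1653, 2051, 2449, 2847, 3245, 3643, 4041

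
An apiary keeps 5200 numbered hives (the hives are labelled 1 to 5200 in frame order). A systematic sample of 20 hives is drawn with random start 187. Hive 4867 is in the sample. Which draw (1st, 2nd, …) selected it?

19

k = 5200/20 = 260
position = (4867 − 187)/260 + 1 = 4680/260 + 1 = 18 + 1 = 19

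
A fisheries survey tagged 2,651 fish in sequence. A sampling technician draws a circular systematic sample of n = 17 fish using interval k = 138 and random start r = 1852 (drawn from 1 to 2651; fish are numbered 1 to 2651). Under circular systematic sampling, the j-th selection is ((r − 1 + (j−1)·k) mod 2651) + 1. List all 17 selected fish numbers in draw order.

Selection 1: 1852
Selection 2: 1852 + 138 = 1990
Selection 3: 1990 + 138 = 2128
Selection 4: 2128 + 138 = 2266
Selection 5: 2266 + 138 = 2404
Selection 6: 2404 + 138 = 2542
Selection 7: 2542 + 138 = 2680 → 2680 − 2651 = 29
Selection 8: 29 + 138 = 167
Selection 9: 167 + 138 = 305
Selection 10: 305 + 138 = 443
Selection 11: 443 + 138 = 581
Selection 12: 581 + 138 = 719
Selection 13: 719 + 138 = 857
Selection 14: 857 + 138 = 995
Selection 15: 995 + 138 = 1133
Selection 16: 1133 + 138 = 1271
Selection 17: 1271 + 138 = 1409

1852, 1990, 2128, 2266, 2404, 2542, 29, 167, 305, 443, 581, 719, 857, 995, 1133, 1271, 1409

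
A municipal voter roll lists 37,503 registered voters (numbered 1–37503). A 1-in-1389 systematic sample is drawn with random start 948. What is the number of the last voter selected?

k = 1389
27th selection = r + (27−1)·k = 948 + 26×1389 = 948 + 36114 = 37062

37062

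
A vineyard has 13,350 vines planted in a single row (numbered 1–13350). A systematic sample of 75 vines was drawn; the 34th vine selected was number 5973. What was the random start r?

99

k = 13350/75 = 178
r = 5973 − (34−1)×178 = 5973 − 5874 = 99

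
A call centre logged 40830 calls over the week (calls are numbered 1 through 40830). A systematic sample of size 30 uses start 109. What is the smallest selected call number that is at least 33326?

34134

k = 40830/30 = 1361
Steps past start: ⌈(33326 − 109)/1361⌉ = ⌈33217/1361⌉ = 25
Selected call: 109 + 25×1361 = 34134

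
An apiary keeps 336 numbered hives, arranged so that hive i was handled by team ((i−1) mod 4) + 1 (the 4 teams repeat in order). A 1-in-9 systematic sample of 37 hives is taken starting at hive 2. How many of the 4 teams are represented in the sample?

4

Consecutive selections differ by k = 9, so their team numbers differ by 9 mod 4 = 1.
gcd(9, 4) = 1, so the sample visits 4/1 = 4 distinct residues mod 4.
Start 2 is team 2; the teams hit are 1, 2, 3, 4.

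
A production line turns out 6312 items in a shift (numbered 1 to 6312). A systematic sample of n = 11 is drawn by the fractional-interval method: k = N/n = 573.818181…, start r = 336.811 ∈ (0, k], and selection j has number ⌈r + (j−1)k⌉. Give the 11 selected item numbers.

337, 911, 1485, 2059, 2633, 3206, 3780, 4354, 4928, 5502, 6075

j=1: r + 0k = 336.811 → ⌈·⌉ = 337
j=2: r + 1k = 910.629181… → ⌈·⌉ = 911
j=3: r + 2k = 1484.447363… → ⌈·⌉ = 1485
j=4: r + 3k = 2058.265545… → ⌈·⌉ = 2059
j=5: r + 4k = 2632.083727… → ⌈·⌉ = 2633
j=6: r + 5k = 3205.901909… → ⌈·⌉ = 3206
j=7: r + 6k = 3779.720090… → ⌈·⌉ = 3780
j=8: r + 7k = 4353.538272… → ⌈·⌉ = 4354
j=9: r + 8k = 4927.356454… → ⌈·⌉ = 4928
j=10: r + 9k = 5501.174636… → ⌈·⌉ = 5502
j=11: r + 10k = 6074.992818… → ⌈·⌉ = 6075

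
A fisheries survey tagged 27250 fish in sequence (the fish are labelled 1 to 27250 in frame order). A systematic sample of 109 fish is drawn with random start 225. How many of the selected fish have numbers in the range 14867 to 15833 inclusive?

4

k = 27250/109 = 250
First selection ≥ 14867: 225 + ⌈(14867−225)/250⌉·250 = 225 + 59×250 = 14975
Last selection ≤ 15833: 225 + ⌊(15833−225)/250⌋·250 = 225 + 62×250 = 15725
Count = 62 − 59 + 1 = 4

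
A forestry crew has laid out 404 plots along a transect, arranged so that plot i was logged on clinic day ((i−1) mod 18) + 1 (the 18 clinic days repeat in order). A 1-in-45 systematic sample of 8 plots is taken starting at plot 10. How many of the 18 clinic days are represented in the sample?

2

Consecutive selections differ by k = 45, so their clinic day numbers differ by 45 mod 18 = 9.
gcd(45, 18) = 9, so the sample visits 18/9 = 2 distinct residues mod 18.
Start 10 is clinic day 10; the clinic days hit are 1, 10.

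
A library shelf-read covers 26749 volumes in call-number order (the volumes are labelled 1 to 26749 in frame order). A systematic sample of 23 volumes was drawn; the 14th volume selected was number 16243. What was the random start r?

k = 26749/23 = 1163
r = 16243 − (14−1)×1163 = 16243 − 15119 = 1124

1124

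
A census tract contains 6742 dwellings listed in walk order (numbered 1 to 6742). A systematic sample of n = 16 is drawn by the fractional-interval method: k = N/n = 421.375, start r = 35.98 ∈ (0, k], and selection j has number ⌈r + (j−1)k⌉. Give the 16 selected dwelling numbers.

36, 458, 879, 1301, 1722, 2143, 2565, 2986, 3407, 3829, 4250, 4672, 5093, 5514, 5936, 6357

j=1: r + 0k = 35.98 → ⌈·⌉ = 36
j=2: r + 1k = 457.355 → ⌈·⌉ = 458
j=3: r + 2k = 878.73 → ⌈·⌉ = 879
j=4: r + 3k = 1300.105 → ⌈·⌉ = 1301
j=5: r + 4k = 1721.48 → ⌈·⌉ = 1722
j=6: r + 5k = 2142.855 → ⌈·⌉ = 2143
j=7: r + 6k = 2564.23 → ⌈·⌉ = 2565
j=8: r + 7k = 2985.605 → ⌈·⌉ = 2986
j=9: r + 8k = 3406.98 → ⌈·⌉ = 3407
j=10: r + 9k = 3828.355 → ⌈·⌉ = 3829
j=11: r + 10k = 4249.73 → ⌈·⌉ = 4250
j=12: r + 11k = 4671.105 → ⌈·⌉ = 4672
j=13: r + 12k = 5092.48 → ⌈·⌉ = 5093
j=14: r + 13k = 5513.855 → ⌈·⌉ = 5514
j=15: r + 14k = 5935.23 → ⌈·⌉ = 5936
j=16: r + 15k = 6356.605 → ⌈·⌉ = 6357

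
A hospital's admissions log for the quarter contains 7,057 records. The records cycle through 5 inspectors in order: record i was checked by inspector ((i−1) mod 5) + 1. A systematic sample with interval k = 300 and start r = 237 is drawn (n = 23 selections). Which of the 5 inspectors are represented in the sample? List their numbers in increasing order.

Consecutive selections differ by k = 300, so their inspector numbers differ by 300 mod 5 = 0.
gcd(300, 5) = 5, so the sample visits 5/5 = 1 distinct residues mod 5.
Start 237 is inspector 2; the inspectors hit are 2.

2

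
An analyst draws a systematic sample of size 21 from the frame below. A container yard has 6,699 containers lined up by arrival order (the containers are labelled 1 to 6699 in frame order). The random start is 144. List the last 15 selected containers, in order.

2058, 2377, 2696, 3015, 3334, 3653, 3972, 4291, 4610, 4929, 5248, 5567, 5886, 6205, 6524

k = N/n = 6699/21 = 319
7th selection = 144 + 6×319 = 2058
8th: 2058 + 319 = 2377
9th: 2377 + 319 = 2696
10th: 2696 + 319 = 3015
11th: 3015 + 319 = 3334
12th: 3334 + 319 = 3653
13th: 3653 + 319 = 3972
14th: 3972 + 319 = 4291
15th: 4291 + 319 = 4610
16th: 4610 + 319 = 4929
17th: 4929 + 319 = 5248
18th: 5248 + 319 = 5567
19th: 5567 + 319 = 5886
20th: 5886 + 319 = 6205
21st: 6205 + 319 = 6524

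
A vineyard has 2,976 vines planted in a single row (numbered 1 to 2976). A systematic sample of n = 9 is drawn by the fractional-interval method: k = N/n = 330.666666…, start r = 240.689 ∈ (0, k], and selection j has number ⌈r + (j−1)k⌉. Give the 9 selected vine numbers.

241, 572, 903, 1233, 1564, 1895, 2225, 2556, 2887

j=1: r + 0k = 240.689 → ⌈·⌉ = 241
j=2: r + 1k = 571.355666… → ⌈·⌉ = 572
j=3: r + 2k = 902.022333… → ⌈·⌉ = 903
j=4: r + 3k = 1232.689 → ⌈·⌉ = 1233
j=5: r + 4k = 1563.355666… → ⌈·⌉ = 1564
j=6: r + 5k = 1894.022333… → ⌈·⌉ = 1895
j=7: r + 6k = 2224.689 → ⌈·⌉ = 2225
j=8: r + 7k = 2555.355666… → ⌈·⌉ = 2556
j=9: r + 8k = 2886.022333… → ⌈·⌉ = 2887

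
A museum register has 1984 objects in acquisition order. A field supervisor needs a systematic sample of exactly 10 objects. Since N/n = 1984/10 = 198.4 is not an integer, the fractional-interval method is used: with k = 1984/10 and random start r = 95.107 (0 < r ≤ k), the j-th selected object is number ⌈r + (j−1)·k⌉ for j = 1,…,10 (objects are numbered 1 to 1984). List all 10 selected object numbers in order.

j=1: r + 0k = 95.107 → ⌈·⌉ = 96
j=2: r + 1k = 293.507 → ⌈·⌉ = 294
j=3: r + 2k = 491.907 → ⌈·⌉ = 492
j=4: r + 3k = 690.307 → ⌈·⌉ = 691
j=5: r + 4k = 888.707 → ⌈·⌉ = 889
j=6: r + 5k = 1087.107 → ⌈·⌉ = 1088
j=7: r + 6k = 1285.507 → ⌈·⌉ = 1286
j=8: r + 7k = 1483.907 → ⌈·⌉ = 1484
j=9: r + 8k = 1682.307 → ⌈·⌉ = 1683
j=10: r + 9k = 1880.707 → ⌈·⌉ = 1881

96, 294, 492, 691, 889, 1088, 1286, 1484, 1683, 1881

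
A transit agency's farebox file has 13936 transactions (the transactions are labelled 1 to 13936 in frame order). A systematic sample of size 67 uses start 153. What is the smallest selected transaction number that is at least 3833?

k = 13936/67 = 208
Steps past start: ⌈(3833 − 153)/208⌉ = ⌈3680/208⌉ = 18
Selected transaction: 153 + 18×208 = 3897

3897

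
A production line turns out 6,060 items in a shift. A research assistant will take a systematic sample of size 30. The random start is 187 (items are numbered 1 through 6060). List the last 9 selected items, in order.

k = N/n = 6060/30 = 202
22nd selection = 187 + 21×202 = 4429
23rd: 4429 + 202 = 4631
24th: 4631 + 202 = 4833
25th: 4833 + 202 = 5035
26th: 5035 + 202 = 5237
27th: 5237 + 202 = 5439
28th: 5439 + 202 = 5641
29th: 5641 + 202 = 5843
30th: 5843 + 202 = 6045

4429, 4631, 4833, 5035, 5237, 5439, 5641, 5843, 6045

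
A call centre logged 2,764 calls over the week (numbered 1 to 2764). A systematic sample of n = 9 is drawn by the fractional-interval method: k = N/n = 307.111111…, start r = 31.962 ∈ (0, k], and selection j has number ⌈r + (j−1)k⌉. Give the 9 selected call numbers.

j=1: r + 0k = 31.962 → ⌈·⌉ = 32
j=2: r + 1k = 339.073111… → ⌈·⌉ = 340
j=3: r + 2k = 646.184222… → ⌈·⌉ = 647
j=4: r + 3k = 953.295333… → ⌈·⌉ = 954
j=5: r + 4k = 1260.406444… → ⌈·⌉ = 1261
j=6: r + 5k = 1567.517555… → ⌈·⌉ = 1568
j=7: r + 6k = 1874.628666… → ⌈·⌉ = 1875
j=8: r + 7k = 2181.739777… → ⌈·⌉ = 2182
j=9: r + 8k = 2488.850888… → ⌈·⌉ = 2489

32, 340, 647, 954, 1261, 1568, 1875, 2182, 2489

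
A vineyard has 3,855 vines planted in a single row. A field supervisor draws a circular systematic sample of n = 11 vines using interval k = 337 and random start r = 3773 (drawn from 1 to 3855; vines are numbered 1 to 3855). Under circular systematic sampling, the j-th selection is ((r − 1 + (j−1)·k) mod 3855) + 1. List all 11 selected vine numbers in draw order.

3773, 255, 592, 929, 1266, 1603, 1940, 2277, 2614, 2951, 3288

Selection 1: 3773
Selection 2: 3773 + 337 = 4110 → 4110 − 3855 = 255
Selection 3: 255 + 337 = 592
Selection 4: 592 + 337 = 929
Selection 5: 929 + 337 = 1266
Selection 6: 1266 + 337 = 1603
Selection 7: 1603 + 337 = 1940
Selection 8: 1940 + 337 = 2277
Selection 9: 2277 + 337 = 2614
Selection 10: 2614 + 337 = 2951
Selection 11: 2951 + 337 = 3288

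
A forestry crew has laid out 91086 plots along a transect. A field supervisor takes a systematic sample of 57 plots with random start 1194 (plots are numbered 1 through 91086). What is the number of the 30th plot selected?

47536

k = 91086/57 = 1598
30th selection = r + (30−1)·k = 1194 + 29×1598 = 1194 + 46342 = 47536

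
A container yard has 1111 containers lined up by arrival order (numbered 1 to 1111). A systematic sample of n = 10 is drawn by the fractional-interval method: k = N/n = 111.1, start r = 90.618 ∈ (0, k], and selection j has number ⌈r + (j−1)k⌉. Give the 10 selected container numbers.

91, 202, 313, 424, 536, 647, 758, 869, 980, 1091

j=1: r + 0k = 90.618 → ⌈·⌉ = 91
j=2: r + 1k = 201.718 → ⌈·⌉ = 202
j=3: r + 2k = 312.818 → ⌈·⌉ = 313
j=4: r + 3k = 423.918 → ⌈·⌉ = 424
j=5: r + 4k = 535.018 → ⌈·⌉ = 536
j=6: r + 5k = 646.118 → ⌈·⌉ = 647
j=7: r + 6k = 757.218 → ⌈·⌉ = 758
j=8: r + 7k = 868.318 → ⌈·⌉ = 869
j=9: r + 8k = 979.418 → ⌈·⌉ = 980
j=10: r + 9k = 1090.518 → ⌈·⌉ = 1091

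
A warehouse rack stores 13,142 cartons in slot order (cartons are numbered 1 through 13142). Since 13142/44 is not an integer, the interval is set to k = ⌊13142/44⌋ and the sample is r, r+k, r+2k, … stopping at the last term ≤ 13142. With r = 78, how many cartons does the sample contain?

k = ⌊13142/44⌋ = 298
Achieved size = ⌊(13142 − 78)/298⌋ + 1 = ⌊13064/298⌋ + 1 = 43 + 1 = 44
(last selection: 78 + 43×298 = 12892 ≤ 13142; next would be 13190 > 13142)

44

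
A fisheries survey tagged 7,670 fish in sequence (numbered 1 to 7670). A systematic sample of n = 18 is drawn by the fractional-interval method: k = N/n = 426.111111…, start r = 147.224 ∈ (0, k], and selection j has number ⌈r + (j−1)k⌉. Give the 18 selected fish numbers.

j=1: r + 0k = 147.224 → ⌈·⌉ = 148
j=2: r + 1k = 573.335111… → ⌈·⌉ = 574
j=3: r + 2k = 999.446222… → ⌈·⌉ = 1000
j=4: r + 3k = 1425.557333… → ⌈·⌉ = 1426
j=5: r + 4k = 1851.668444… → ⌈·⌉ = 1852
j=6: r + 5k = 2277.779555… → ⌈·⌉ = 2278
j=7: r + 6k = 2703.890666… → ⌈·⌉ = 2704
j=8: r + 7k = 3130.001777… → ⌈·⌉ = 3131
j=9: r + 8k = 3556.112888… → ⌈·⌉ = 3557
j=10: r + 9k = 3982.224 → ⌈·⌉ = 3983
j=11: r + 10k = 4408.335111… → ⌈·⌉ = 4409
j=12: r + 11k = 4834.446222… → ⌈·⌉ = 4835
j=13: r + 12k = 5260.557333… → ⌈·⌉ = 5261
j=14: r + 13k = 5686.668444… → ⌈·⌉ = 5687
j=15: r + 14k = 6112.779555… → ⌈·⌉ = 6113
j=16: r + 15k = 6538.890666… → ⌈·⌉ = 6539
j=17: r + 16k = 6965.001777… → ⌈·⌉ = 6966
j=18: r + 17k = 7391.112888… → ⌈·⌉ = 7392

148, 574, 1000, 1426, 1852, 2278, 2704, 3131, 3557, 3983, 4409, 4835, 5261, 5687, 6113, 6539, 6966, 7392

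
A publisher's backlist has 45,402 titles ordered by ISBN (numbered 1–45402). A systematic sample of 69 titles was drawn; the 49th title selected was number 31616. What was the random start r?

k = 45402/69 = 658
r = 31616 − (49−1)×658 = 31616 − 31584 = 32

32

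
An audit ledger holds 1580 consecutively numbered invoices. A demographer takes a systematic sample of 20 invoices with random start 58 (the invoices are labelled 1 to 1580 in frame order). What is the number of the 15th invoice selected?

k = 1580/20 = 79
15th selection = r + (15−1)·k = 58 + 14×79 = 58 + 1106 = 1164

1164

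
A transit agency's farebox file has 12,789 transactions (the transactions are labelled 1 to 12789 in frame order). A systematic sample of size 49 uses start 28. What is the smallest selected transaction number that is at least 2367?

2377

k = 12789/49 = 261
Steps past start: ⌈(2367 − 28)/261⌉ = ⌈2339/261⌉ = 9
Selected transaction: 28 + 9×261 = 2377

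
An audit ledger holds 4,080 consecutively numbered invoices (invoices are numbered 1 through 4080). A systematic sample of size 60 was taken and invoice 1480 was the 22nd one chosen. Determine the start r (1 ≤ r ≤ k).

52

k = 4080/60 = 68
r = 1480 − (22−1)×68 = 1480 − 1428 = 52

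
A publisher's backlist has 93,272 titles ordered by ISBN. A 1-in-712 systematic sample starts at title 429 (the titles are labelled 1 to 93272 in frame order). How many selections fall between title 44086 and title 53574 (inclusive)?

13

k = 712
First selection ≥ 44086: 429 + ⌈(44086−429)/712⌉·712 = 429 + 62×712 = 44573
Last selection ≤ 53574: 429 + ⌊(53574−429)/712⌋·712 = 429 + 74×712 = 53117
Count = 74 − 62 + 1 = 13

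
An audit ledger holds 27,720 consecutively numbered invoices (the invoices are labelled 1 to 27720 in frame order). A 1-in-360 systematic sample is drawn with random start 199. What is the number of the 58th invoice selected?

20719

k = 360
58th selection = r + (58−1)·k = 199 + 57×360 = 199 + 20520 = 20719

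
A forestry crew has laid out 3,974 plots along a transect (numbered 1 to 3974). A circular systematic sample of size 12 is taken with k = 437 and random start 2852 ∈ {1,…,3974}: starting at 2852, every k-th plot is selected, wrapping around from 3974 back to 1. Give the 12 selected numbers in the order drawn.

2852, 3289, 3726, 189, 626, 1063, 1500, 1937, 2374, 2811, 3248, 3685

Selection 1: 2852
Selection 2: 2852 + 437 = 3289
Selection 3: 3289 + 437 = 3726
Selection 4: 3726 + 437 = 4163 → 4163 − 3974 = 189
Selection 5: 189 + 437 = 626
Selection 6: 626 + 437 = 1063
Selection 7: 1063 + 437 = 1500
Selection 8: 1500 + 437 = 1937
Selection 9: 1937 + 437 = 2374
Selection 10: 2374 + 437 = 2811
Selection 11: 2811 + 437 = 3248
Selection 12: 3248 + 437 = 3685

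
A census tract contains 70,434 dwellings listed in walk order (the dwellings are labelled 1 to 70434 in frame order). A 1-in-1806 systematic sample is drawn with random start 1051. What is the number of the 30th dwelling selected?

k = 1806
30th selection = r + (30−1)·k = 1051 + 29×1806 = 1051 + 52374 = 53425

53425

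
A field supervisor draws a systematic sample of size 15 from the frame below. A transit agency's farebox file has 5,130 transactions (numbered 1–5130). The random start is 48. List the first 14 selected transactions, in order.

48, 390, 732, 1074, 1416, 1758, 2100, 2442, 2784, 3126, 3468, 3810, 4152, 4494

k = N/n = 5130/15 = 342
transaction 1: 48
transaction 2: 48 + 342 = 390
transaction 3: 390 + 342 = 732
transaction 4: 732 + 342 = 1074
transaction 5: 1074 + 342 = 1416
transaction 6: 1416 + 342 = 1758
transaction 7: 1758 + 342 = 2100
transaction 8: 2100 + 342 = 2442
transaction 9: 2442 + 342 = 2784
transaction 10: 2784 + 342 = 3126
transaction 11: 3126 + 342 = 3468
transaction 12: 3468 + 342 = 3810
transaction 13: 3810 + 342 = 4152
transaction 14: 4152 + 342 = 4494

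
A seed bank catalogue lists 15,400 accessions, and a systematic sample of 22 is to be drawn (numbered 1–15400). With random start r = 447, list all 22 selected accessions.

447, 1147, 1847, 2547, 3247, 3947, 4647, 5347, 6047, 6747, 7447, 8147, 8847, 9547, 10247, 10947, 11647, 12347, 13047, 13747, 14447, 15147

k = N/n = 15400/22 = 700
accession 1: 447
accession 2: 447 + 700 = 1147
accession 3: 1147 + 700 = 1847
accession 4: 1847 + 700 = 2547
accession 5: 2547 + 700 = 3247
accession 6: 3247 + 700 = 3947
accession 7: 3947 + 700 = 4647
accession 8: 4647 + 700 = 5347
accession 9: 5347 + 700 = 6047
accession 10: 6047 + 700 = 6747
accession 11: 6747 + 700 = 7447
accession 12: 7447 + 700 = 8147
accession 13: 8147 + 700 = 8847
accession 14: 8847 + 700 = 9547
accession 15: 9547 + 700 = 10247
accession 16: 10247 + 700 = 10947
accession 17: 10947 + 700 = 11647
accession 18: 11647 + 700 = 12347
accession 19: 12347 + 700 = 13047
accession 20: 13047 + 700 = 13747
accession 21: 13747 + 700 = 14447
accession 22: 14447 + 700 = 15147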